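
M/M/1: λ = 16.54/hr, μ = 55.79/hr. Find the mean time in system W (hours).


W = 1/(μ−λ) = 1/(55.79 − 16.54) = 1/39.25 = 0.02548 hr

Final: 0.02548 hr


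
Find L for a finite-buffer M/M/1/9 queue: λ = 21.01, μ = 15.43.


ρ = 21.01/15.43 = 1.3616
L = ρ[1 − (K+1)ρ^K + Kρ^(K+1)] / [(1−ρ)(1−ρ^(K+1))]
Numerator: 1.3616·(1 − 10·16.089448 + 9·21.907926) = 50.757404
Denominator: (-0.3616)·(-20.907926) = 7.561000
L = 50.757404/7.561000 = 6.7131

Final: 6.7131


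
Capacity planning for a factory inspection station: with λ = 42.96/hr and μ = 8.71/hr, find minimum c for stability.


Stability requires cμ > λ ⇔ c > λ/μ.
λ/μ = 42.96/8.71 = 4.9323
Minimum integer c = ⌊4.9323⌋ + 1 = 5
Check: 5·8.71 = 43.55 > 42.96, while 4·8.71 = 34.84 ≤ 42.96

Final: 5 servers


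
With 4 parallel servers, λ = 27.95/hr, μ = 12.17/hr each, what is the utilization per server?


ρ = λ/(cμ) = 27.95/(4·12.17) = 27.95/48.68 = 0.5742

Final: 0.5742


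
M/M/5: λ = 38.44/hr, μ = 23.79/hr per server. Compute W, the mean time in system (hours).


a = 1.6158; ρ = 0.3232; P₀ = 0.198258
Lq = P₀·a^c·ρ/(c!(1−ρ)²) = 0.01284
Wq = Lq/λ = 0.01284/38.44 = 0.0003339 hr
W = Wq + 1/μ = 0.0003339 + 0.04203 = 0.04237 hr

Final: 0.04237 hr


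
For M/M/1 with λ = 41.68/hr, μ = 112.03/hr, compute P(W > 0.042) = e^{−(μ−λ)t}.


W ~ Exponential(μ−λ) for M/M/1.
μ − λ = 112.03 − 41.68 = 70.3500
P(W > t) = e^{−(μ−λ)t} = e^{−2.9547} = 0.052094

Final: 0.052094


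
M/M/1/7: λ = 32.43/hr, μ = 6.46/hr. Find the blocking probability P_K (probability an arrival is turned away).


ρ = λ/μ = 32.43/6.46 = 5.0201
P_K = (1−ρ)ρ^K/(1−ρ^(K+1)) = (-4.0201·80352.799966)/(1 − 403381.006639)
= -323028.206673/-403380.006639 = 0.800804

Final: 0.800804


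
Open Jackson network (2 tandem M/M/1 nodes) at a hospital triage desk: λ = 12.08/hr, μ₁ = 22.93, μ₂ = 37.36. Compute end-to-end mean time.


Each node sees arrival rate λ = 12.08/hr (tandem ⇒ throughput preserved).
W₁ = 1/(μ₁−λ) = 1/(22.93−12.08) = 0.09217 hr
W₂ = 1/(μ₂−λ) = 1/(37.36−12.08) = 0.03956 hr
W_total = W₁ + W₂ = 0.09217 + 0.03956 = 0.13172 hr

Final: 0.13172 hr


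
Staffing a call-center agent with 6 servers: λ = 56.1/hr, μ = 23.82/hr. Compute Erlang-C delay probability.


a = λ/μ = 2.3552; ρ = a/6 = 0.3925
P₀ = 0.094502 (from M/M/c formula)
C(c,a) = [a^c/(c!(1−ρ))]·P₀ = [170.65799/(720·0.6075)]·0.094502
= 0.39018·0.094502 = 0.036873

Final: 0.036873


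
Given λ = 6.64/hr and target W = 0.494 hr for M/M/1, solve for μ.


W = 1/(μ−λ) ⇒ μ − λ = 1/W = 1/0.494 = 2.0243
μ = λ + 1/W = 6.64 + 2.0243 = 8.6643 per hr

Final: 8.6643 /hr


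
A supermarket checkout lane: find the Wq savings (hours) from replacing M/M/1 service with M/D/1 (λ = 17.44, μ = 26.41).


ρ = 17.44/26.41 = 0.6604
Wq(M/M/1) = ρ/(μ−λ) = 0.6604/8.97 = 0.07362 hr
Wq(M/D/1) = ρ/(2(μ−λ)) = 0.03681 hr
Savings = 0.07362 − 0.03681 = 0.03681 hr

Final: 0.03681 hr


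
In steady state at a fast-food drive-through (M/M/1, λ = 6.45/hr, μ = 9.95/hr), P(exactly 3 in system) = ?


ρ = 6.45/9.95 = 0.6482
P_n = (1−ρ)·ρ^n = (1 − 0.6482)·0.6482^3 = 0.3518·0.272402 = 0.095820

Final: 0.095820


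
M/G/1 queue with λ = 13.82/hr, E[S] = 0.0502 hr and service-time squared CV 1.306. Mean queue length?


ρ = λ·E[S] = 13.82·0.0502 = 0.6938
Lq = ρ²(1+C_s²)/(2(1−ρ)) = 0.4813·(1+1.306)/(2·0.3062)
= 0.4813·2.3060/0.6125 = 1.81216

Final: 1.81216


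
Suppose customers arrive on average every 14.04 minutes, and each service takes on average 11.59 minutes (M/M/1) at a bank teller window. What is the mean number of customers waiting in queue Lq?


λ = 60/14.04 = 4.2735 /hr
μ = 60/11.59 = 5.1769 /hr
ρ = λ/μ = 4.2735/5.1769 = 0.8255
Lq = ρ²/(1−ρ) = 0.6814/0.1745 = 3.9051

Final: 3.9051


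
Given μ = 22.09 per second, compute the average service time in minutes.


Mean service time = 1/μ = 1/22.09 second = 0.04527 second
In minutes: 0.04527 × 0.0166667 = 0.0007545 min

Final: 0.0007545 min


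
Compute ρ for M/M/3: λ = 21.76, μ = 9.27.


ρ = λ/(cμ) = 21.76/(3·9.27) = 21.76/27.81 = 0.7825

Final: 0.7825


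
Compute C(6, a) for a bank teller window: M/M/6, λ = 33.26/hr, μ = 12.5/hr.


a = λ/μ = 2.6608; ρ = a/6 = 0.4435
P₀ = 0.069319 (from M/M/c formula)
C(c,a) = [a^c/(c!(1−ρ))]·P₀ = [354.87335/(720·0.5565)]·0.069319
= 0.88562·0.069319 = 0.061391

Final: 0.061391


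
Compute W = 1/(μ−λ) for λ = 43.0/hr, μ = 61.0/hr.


W = 1/(μ−λ) = 1/(61.0 − 43.0) = 1/18.00 = 0.05556 hr

Final: 0.05556 hr


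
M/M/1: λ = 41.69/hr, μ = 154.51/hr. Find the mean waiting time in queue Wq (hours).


ρ = 41.69/154.51 = 0.2698
Wq = ρ/(μ−λ) = 0.2698/(154.51 − 41.69) = 0.2698/112.82 = 0.002392 hr

Final: 0.002392 hr


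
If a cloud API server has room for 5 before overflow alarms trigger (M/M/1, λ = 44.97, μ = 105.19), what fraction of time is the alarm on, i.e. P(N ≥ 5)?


ρ = 44.97/105.19 = 0.4275
P(N ≥ n) = ρ^n = 0.4275^5 = 0.014280

Final: 0.014280


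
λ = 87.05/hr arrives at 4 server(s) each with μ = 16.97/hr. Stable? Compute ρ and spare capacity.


Total capacity cμ = 4·16.97 = 67.88/hr
ρ = λ/(cμ) = 87.05/67.88 = 1.2824
Stable ⇔ ρ < 1: NO
Spare capacity = cμ − λ = 67.88 − 87.05 = -19.17/hr

Final: ρ = 1.2824; unstable; margin = -19.17/hr


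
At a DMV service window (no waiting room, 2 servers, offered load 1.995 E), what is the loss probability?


B(c,a) = (a^c/c!) / Σ_{k=0}^{c} a^k/k!
a^2/2! = 1.990013
Σ terms (k=0..2): 1.00000 + 1.99500 + 1.99001 = 4.985012
B = 1.990013/4.985012 = 0.399199

Final: 0.399199


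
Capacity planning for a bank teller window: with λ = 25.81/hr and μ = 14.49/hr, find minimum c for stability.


Stability requires cμ > λ ⇔ c > λ/μ.
λ/μ = 25.81/14.49 = 1.7812
Minimum integer c = ⌊1.7812⌋ + 1 = 2
Check: 2·14.49 = 28.98 > 25.81, while 1·14.49 = 14.49 ≤ 25.81

Final: 2 servers


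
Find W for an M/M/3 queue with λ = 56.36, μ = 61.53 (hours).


a = 0.9160; ρ = 0.3053; P₀ = 0.396847
Lq = P₀·a^c·ρ/(c!(1−ρ)²) = 0.03216
Wq = Lq/λ = 0.03216/56.36 = 0.0005706 hr
W = Wq + 1/μ = 0.0005706 + 0.01625 = 0.01682 hr

Final: 0.01682 hr


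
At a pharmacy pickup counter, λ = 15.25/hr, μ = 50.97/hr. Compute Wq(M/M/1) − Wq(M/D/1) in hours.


ρ = 15.25/50.97 = 0.2992
Wq(M/M/1) = ρ/(μ−λ) = 0.2992/35.72 = 0.008376 hr
Wq(M/D/1) = ρ/(2(μ−λ)) = 0.004188 hr
Savings = 0.008376 − 0.004188 = 0.004188 hr

Final: 0.004188 hr


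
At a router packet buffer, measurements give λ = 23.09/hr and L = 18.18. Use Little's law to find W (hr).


W = L/λ = 18.18/23.09 = 0.7874 hr

Final: 0.7874 hr


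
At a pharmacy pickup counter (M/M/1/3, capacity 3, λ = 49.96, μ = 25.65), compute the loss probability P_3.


ρ = λ/μ = 49.96/25.65 = 1.9478
P_K = (1−ρ)ρ^K/(1−ρ^(K+1)) = (-0.9478·7.389332)/(1 − 14.392633)
= -7.003301/-13.392633 = 0.522922

Final: 0.522922


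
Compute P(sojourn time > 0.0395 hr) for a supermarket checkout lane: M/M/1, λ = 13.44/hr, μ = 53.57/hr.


W ~ Exponential(μ−λ) for M/M/1.
μ − λ = 53.57 − 13.44 = 40.1300
P(W > t) = e^{−(μ−λ)t} = e^{−1.5851} = 0.204920

Final: 0.204920


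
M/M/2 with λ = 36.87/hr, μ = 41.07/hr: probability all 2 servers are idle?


a = λ/μ = 36.87/41.07 = 0.8977; ρ = a/c = 0.4489
Σ_{k=0}^{1} a^k/k! (terms k=0..1) = 1.00000 + 0.89774 = 1.89774
Tail: a^2/(2!(1−ρ)) = 0.80593/(2·0.5511) = 0.73116
P₀ = 1/(1.89774 + 0.73116) = 1/2.62889 = 0.380388

Final: 0.380388


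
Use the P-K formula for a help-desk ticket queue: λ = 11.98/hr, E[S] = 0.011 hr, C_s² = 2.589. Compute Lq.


ρ = λ·E[S] = 11.98·0.011 = 0.1318
Lq = ρ²(1+C_s²)/(2(1−ρ)) = 0.01737·(1+2.589)/(2·0.8682)
= 0.01737·3.5890/1.7364 = 0.03589

Final: 0.03589


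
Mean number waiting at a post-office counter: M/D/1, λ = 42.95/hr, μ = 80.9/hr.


ρ = 42.95/80.9 = 0.5309
M/D/1: Lq = ρ²/(2(1−ρ)) = 0.2819/(2·0.4691) = 0.30042

Final: 0.30042


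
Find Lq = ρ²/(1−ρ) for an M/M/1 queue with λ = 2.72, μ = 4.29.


ρ = 2.72/4.29 = 0.6340
Lq = ρ²/(1−ρ) = 0.4020/0.3660 = 1.0985

Final: 1.0985


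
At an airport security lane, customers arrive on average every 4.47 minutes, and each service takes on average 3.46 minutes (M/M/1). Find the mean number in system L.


λ = 60/4.47 = 13.4228 /hr
μ = 60/3.46 = 17.3410 /hr
ρ = λ/μ = 13.4228/17.3410 = 0.7740
L = ρ/(1−ρ) = 0.7740/0.2260 = 3.4257

Final: 3.4257


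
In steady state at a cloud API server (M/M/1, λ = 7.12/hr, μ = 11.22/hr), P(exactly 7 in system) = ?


ρ = 7.12/11.22 = 0.6346
P_n = (1−ρ)·ρ^n = (1 − 0.6346)·0.6346^7 = 0.3654·0.041439 = 0.015143

Final: 0.015143


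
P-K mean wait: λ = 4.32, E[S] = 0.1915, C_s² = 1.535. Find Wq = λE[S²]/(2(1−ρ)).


ρ = λ·E[S] = 4.32·0.1915 = 0.8273
E[S²] = E[S]²(1+C_s²) = 0.1915²·(1+1.535) = 0.092964
Wq = λ·E[S²]/(2(1−ρ)) = 4.32·0.092964/(2·0.1727) = 1.16259 hr

Final: 1.16259 hr


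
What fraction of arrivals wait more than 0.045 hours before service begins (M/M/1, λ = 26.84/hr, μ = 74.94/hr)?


ρ = 26.84/74.94 = 0.3582
P(Wq > t) = ρ·e^{−(μ−λ)t} = 0.3582·e^{−2.1645}
= 0.3582·0.114807 = 0.041119

Final: 0.041119


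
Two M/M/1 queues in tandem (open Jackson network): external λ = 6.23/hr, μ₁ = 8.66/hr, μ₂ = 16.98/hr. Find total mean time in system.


Each node sees arrival rate λ = 6.23/hr (tandem ⇒ throughput preserved).
W₁ = 1/(μ₁−λ) = 1/(8.66−6.23) = 0.41152 hr
W₂ = 1/(μ₂−λ) = 1/(16.98−6.23) = 0.09302 hr
W_total = W₁ + W₂ = 0.41152 + 0.09302 = 0.50455 hr

Final: 0.50455 hr


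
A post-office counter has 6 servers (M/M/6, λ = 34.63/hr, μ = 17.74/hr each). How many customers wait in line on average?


a = λ/μ = 1.9521; ρ = a/6 = 0.3253
P₀ = 0.141796
Lq = P₀·a^c·ρ / (c!·(1−ρ)²) = 0.141796·55.33415·0.3253/(720·0.45516)
= 0.007790

Final: 0.007790


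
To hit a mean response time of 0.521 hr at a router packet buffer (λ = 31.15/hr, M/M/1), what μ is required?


W = 1/(μ−λ) ⇒ μ − λ = 1/W = 1/0.521 = 1.9194
μ = λ + 1/W = 31.15 + 1.9194 = 33.0694 per hr

Final: 33.0694 /hr


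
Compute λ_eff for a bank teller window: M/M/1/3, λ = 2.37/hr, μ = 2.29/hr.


ρ = 1.0349; P_K = (1−ρ)ρ^3/(1−ρ^4) = 0.263020
λ_eff = λ(1 − P_K) = 2.37·(1 − 0.263020) = 2.37·0.736980 = 1.7466 /hr

Final: 1.7466 /hr


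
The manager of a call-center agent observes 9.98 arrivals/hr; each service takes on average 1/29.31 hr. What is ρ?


ρ = λ/μ = 9.98/29.31 = 0.3405

Final: 0.3405


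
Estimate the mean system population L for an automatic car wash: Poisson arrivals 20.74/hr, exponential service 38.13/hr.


ρ = λ/μ = 20.74/38.13 = 0.5439
L = ρ/(1−ρ) = 0.5439/(1 − 0.5439) = 0.5439/0.4561 = 1.1926

Final: 1.1926


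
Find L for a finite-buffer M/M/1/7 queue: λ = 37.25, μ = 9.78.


ρ = 37.25/9.78 = 3.8088
L = ρ[1 − (K+1)ρ^K + Kρ^(K+1)] / [(1−ρ)(1−ρ^(K+1))]
Numerator: 3.8088·(1 − 8·11628.185628 + 7·44289.357326) = 826512.050678
Denominator: (-2.8088)·(-44288.357326) = 124396.848237
L = 826512.050678/124396.848237 = 6.6442

Final: 6.6442


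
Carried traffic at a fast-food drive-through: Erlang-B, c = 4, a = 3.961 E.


B(4,3.961) = 0.306902 (Erlang-B)
Carried load = a(1 − B) = 3.961·(1 − 0.306902) = 3.961·0.693098 = 2.7454 E

Final: 2.7454 Erlangs


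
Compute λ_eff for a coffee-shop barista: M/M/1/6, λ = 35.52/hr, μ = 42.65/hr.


ρ = 0.8328; P_K = (1−ρ)ρ^6/(1−ρ^7) = 0.077249
λ_eff = λ(1 − P_K) = 35.52·(1 − 0.077249) = 35.52·0.922751 = 32.7761 /hr

Final: 32.7761 /hr


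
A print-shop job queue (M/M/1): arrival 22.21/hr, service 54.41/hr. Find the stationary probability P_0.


ρ = 22.21/54.41 = 0.4082
P_n = (1−ρ)·ρ^n = (1 − 0.4082)·0.4082^0 = 0.5918·1.000000 = 0.591803

Final: 0.591803


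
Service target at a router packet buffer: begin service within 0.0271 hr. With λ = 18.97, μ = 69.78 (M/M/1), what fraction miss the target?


ρ = 18.97/69.78 = 0.2719
P(Wq > t) = ρ·e^{−(μ−λ)t} = 0.2719·e^{−1.3770}
= 0.2719·0.252347 = 0.068602

Final: 0.068602


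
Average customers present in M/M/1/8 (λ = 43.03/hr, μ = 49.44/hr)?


ρ = 43.03/49.44 = 0.8703
L = ρ[1 − (K+1)ρ^K + Kρ^(K+1)] / [(1−ρ)(1−ρ^(K+1))]
Numerator: 0.8703·(1 − 9·0.329263 + 8·0.286573) = 0.286536
Denominator: (0.1297)·(0.713427) = 0.092497
L = 0.286536/0.092497 = 3.0978

Final: 3.0978


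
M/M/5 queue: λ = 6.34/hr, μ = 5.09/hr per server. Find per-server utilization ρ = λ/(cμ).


ρ = λ/(cμ) = 6.34/(5·5.09) = 6.34/25.45 = 0.2491

Final: 0.2491


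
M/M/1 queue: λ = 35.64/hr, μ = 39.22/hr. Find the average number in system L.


ρ = λ/μ = 35.64/39.22 = 0.9087
L = ρ/(1−ρ) = 0.9087/(1 − 0.9087) = 0.9087/0.09128 = 9.9553

Final: 9.9553


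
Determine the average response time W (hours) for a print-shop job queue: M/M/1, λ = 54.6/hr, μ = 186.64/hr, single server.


W = 1/(μ−λ) = 1/(186.64 − 54.6) = 1/132.04 = 0.007573 hr

Final: 0.007573 hr


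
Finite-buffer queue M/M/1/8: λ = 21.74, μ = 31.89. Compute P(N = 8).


ρ = λ/μ = 21.74/31.89 = 0.6817
P_K = (1−ρ)ρ^K/(1−ρ^(K+1)) = (0.3183·0.046649)/(1 − 0.031801)
= 0.014847/0.968199 = 0.015335

Final: 0.015335


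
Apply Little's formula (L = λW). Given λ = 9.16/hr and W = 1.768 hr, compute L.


L = λW = 9.16·1.768 = 16.1949

Final: 16.1949


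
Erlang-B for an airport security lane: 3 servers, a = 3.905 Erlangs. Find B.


B(c,a) = (a^c/c!) / Σ_{k=0}^{c} a^k/k!
a^3/3! = 9.924574
Σ terms (k=0..3): 1.00000 + 3.90500 + 7.62451 + 9.92457 = 22.454086
B = 9.924574/22.454086 = 0.441994

Final: 0.441994


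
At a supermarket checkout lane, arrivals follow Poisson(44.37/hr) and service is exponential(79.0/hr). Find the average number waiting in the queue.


ρ = 44.37/79.0 = 0.5616
Lq = ρ²/(1−ρ) = 0.3154/0.4384 = 0.7196

Final: 0.7196


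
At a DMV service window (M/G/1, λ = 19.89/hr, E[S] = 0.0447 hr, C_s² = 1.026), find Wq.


ρ = λ·E[S] = 19.89·0.0447 = 0.8891
E[S²] = E[S]²(1+C_s²) = 0.0447²·(1+1.026) = 0.004048
Wq = λ·E[S²]/(2(1−ρ)) = 19.89·0.004048/(2·0.1109) = 0.36296 hr

Final: 0.36296 hr


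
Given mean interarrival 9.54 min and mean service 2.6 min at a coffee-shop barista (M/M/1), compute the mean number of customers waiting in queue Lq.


λ = 60/9.54 = 6.2893 /hr
μ = 60/2.6 = 23.0769 /hr
ρ = λ/μ = 6.2893/23.0769 = 0.2725
Lq = ρ²/(1−ρ) = 0.07428/0.7275 = 0.1021

Final: 0.1021


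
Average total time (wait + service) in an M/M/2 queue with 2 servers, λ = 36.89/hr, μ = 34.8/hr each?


a = 1.0601; ρ = 0.5300; P₀ = 0.307165
Lq = P₀·a^c·ρ/(c!(1−ρ)²) = 0.41415
Wq = Lq/λ = 0.41415/36.89 = 0.01123 hr
W = Wq + 1/μ = 0.01123 + 0.02874 = 0.03996 hr

Final: 0.03996 hr


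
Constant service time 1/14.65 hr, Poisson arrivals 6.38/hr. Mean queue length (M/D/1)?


ρ = 6.38/14.65 = 0.4355
M/D/1: Lq = ρ²/(2(1−ρ)) = 0.1897/(2·0.5645) = 0.16798

Final: 0.16798


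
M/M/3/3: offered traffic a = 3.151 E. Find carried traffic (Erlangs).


B(3,3.151) = 0.363880 (Erlang-B)
Carried load = a(1 − B) = 3.151·(1 − 0.363880) = 3.151·0.636120 = 2.0044 E

Final: 2.0044 Erlangs


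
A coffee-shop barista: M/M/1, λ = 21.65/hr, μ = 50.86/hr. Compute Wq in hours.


ρ = 21.65/50.86 = 0.4257
Wq = ρ/(μ−λ) = 0.4257/(50.86 − 21.65) = 0.4257/29.21 = 0.01457 hr

Final: 0.01457 hr


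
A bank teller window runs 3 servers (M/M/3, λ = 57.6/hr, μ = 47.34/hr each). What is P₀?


a = λ/μ = 57.6/47.34 = 1.2167; ρ = a/c = 0.4056
Σ_{k=0}^{2} a^k/k! (terms k=0..2) = 1.00000 + 1.21673 + 0.74022 = 2.95695
Tail: a^3/(3!(1−ρ)) = 1.80129/(6·0.5944) = 0.50505
P₀ = 1/(2.95695 + 0.50505) = 1/3.46200 = 0.288851

Final: 0.288851


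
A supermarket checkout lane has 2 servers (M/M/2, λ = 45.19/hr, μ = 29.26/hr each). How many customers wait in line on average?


a = λ/μ = 1.5444; ρ = a/2 = 0.7722
P₀ = 0.128531
Lq = P₀·a^c·ρ / (c!·(1−ρ)²) = 0.128531·2.38526·0.7722/(2·0.05189)
= 2.28140

Final: 2.28140


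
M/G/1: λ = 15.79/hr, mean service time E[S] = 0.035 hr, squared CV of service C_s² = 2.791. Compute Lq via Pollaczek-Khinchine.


ρ = λ·E[S] = 15.79·0.035 = 0.5526
Lq = ρ²(1+C_s²)/(2(1−ρ)) = 0.3054·(1+2.791)/(2·0.4474)
= 0.3054·3.7910/0.8947 = 1.29413

Final: 1.29413


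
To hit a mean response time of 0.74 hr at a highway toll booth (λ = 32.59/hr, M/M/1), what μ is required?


W = 1/(μ−λ) ⇒ μ − λ = 1/W = 1/0.74 = 1.3514
μ = λ + 1/W = 32.59 + 1.3514 = 33.9414 per hr

Final: 33.9414 /hr


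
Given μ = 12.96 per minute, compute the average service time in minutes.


Mean service time = 1/μ = 1/12.96 minute = 0.07716 minute
In minutes: 0.07716 × 1 = 0.07716 min

Final: 0.07716 min


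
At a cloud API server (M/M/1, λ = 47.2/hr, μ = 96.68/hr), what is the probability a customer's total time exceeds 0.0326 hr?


W ~ Exponential(μ−λ) for M/M/1.
μ − λ = 96.68 − 47.2 = 49.4800
P(W > t) = e^{−(μ−λ)t} = e^{−1.6130} = 0.199279

Final: 0.199279


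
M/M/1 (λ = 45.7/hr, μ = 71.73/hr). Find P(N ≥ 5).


ρ = 45.7/71.73 = 0.6371
P(N ≥ n) = ρ^n = 0.6371^5 = 0.104973

Final: 0.104973


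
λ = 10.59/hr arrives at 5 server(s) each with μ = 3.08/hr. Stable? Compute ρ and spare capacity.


Total capacity cμ = 5·3.08 = 15.40/hr
ρ = λ/(cμ) = 10.59/15.40 = 0.6877
Stable ⇔ ρ < 1: YES
Spare capacity = cμ − λ = 15.40 − 10.59 = 4.81/hr

Final: ρ = 0.6877; stable; margin = 4.81/hr


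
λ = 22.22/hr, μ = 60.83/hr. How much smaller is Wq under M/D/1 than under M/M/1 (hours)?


ρ = 22.22/60.83 = 0.3653
Wq(M/M/1) = ρ/(μ−λ) = 0.3653/38.61 = 0.009461 hr
Wq(M/D/1) = ρ/(2(μ−λ)) = 0.004730 hr
Savings = 0.009461 − 0.004730 = 0.004730 hr

Final: 0.004730 hr


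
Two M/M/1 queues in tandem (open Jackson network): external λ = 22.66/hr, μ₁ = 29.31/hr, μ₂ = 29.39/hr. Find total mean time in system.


Each node sees arrival rate λ = 22.66/hr (tandem ⇒ throughput preserved).
W₁ = 1/(μ₁−λ) = 1/(29.31−22.66) = 0.15038 hr
W₂ = 1/(μ₂−λ) = 1/(29.39−22.66) = 0.14859 hr
W_total = W₁ + W₂ = 0.15038 + 0.14859 = 0.29896 hr

Final: 0.29896 hr


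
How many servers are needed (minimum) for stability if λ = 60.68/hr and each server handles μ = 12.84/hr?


Stability requires cμ > λ ⇔ c > λ/μ.
λ/μ = 60.68/12.84 = 4.7259
Minimum integer c = ⌊4.7259⌋ + 1 = 5
Check: 5·12.84 = 64.20 > 60.68, while 4·12.84 = 51.36 ≤ 60.68

Final: 5 servers


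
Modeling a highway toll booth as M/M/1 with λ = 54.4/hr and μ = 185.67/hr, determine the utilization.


ρ = λ/μ = 54.4/185.67 = 0.2930

Final: 0.2930


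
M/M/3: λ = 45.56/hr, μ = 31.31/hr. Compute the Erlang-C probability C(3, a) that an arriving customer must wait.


a = λ/μ = 1.4551; ρ = a/3 = 0.4850
P₀ = 0.221680 (from M/M/c formula)
C(c,a) = [a^c/(c!(1−ρ))]·P₀ = [3.08107/(6·0.5150)]·0.221680
= 0.99719·0.221680 = 0.221057

Final: 0.221057


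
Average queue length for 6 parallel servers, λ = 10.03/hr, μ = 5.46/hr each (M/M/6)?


a = λ/μ = 1.8370; ρ = a/6 = 0.3062
P₀ = 0.159155
Lq = P₀·a^c·ρ / (c!·(1−ρ)²) = 0.159155·38.42817·0.3062/(720·0.48141)
= 0.005402

Final: 0.005402


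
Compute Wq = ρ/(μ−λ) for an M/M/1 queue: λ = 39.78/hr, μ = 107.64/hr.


ρ = 39.78/107.64 = 0.3696
Wq = ρ/(μ−λ) = 0.3696/(107.64 − 39.78) = 0.3696/67.86 = 0.005446 hr

Final: 0.005446 hr


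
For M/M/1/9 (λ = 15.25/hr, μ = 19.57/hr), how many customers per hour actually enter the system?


ρ = 0.7793; P_K = (1−ρ)ρ^9/(1−ρ^10) = 0.025493
λ_eff = λ(1 − P_K) = 15.25·(1 − 0.025493) = 15.25·0.974507 = 14.8612 /hr

Final: 14.8612 /hr


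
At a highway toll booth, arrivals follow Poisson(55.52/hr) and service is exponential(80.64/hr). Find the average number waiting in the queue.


ρ = 55.52/80.64 = 0.6885
Lq = ρ²/(1−ρ) = 0.4740/0.3115 = 1.5217

Final: 1.5217


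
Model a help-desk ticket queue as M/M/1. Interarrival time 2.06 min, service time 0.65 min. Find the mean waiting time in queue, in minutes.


λ = 60/2.06 = 29.1262 /hr
μ = 60/0.65 = 92.3077 /hr
ρ = λ/μ = 29.1262/92.3077 = 0.3155
Wq = ρ/(μ−λ) = 0.3155/(92.3077−29.1262) = 0.004994 hr
In minutes: 0.004994·60 = 0.2996 min

Final: 0.2996 min


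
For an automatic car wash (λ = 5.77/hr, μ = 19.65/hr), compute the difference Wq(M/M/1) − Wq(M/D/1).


ρ = 5.77/19.65 = 0.2936
Wq(M/M/1) = ρ/(μ−λ) = 0.2936/13.88 = 0.02116 hr
Wq(M/D/1) = ρ/(2(μ−λ)) = 0.01058 hr
Savings = 0.02116 − 0.01058 = 0.01058 hr

Final: 0.01058 hr


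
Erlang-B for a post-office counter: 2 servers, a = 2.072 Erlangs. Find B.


B(c,a) = (a^c/c!) / Σ_{k=0}^{c} a^k/k!
a^2/2! = 2.146592
Σ terms (k=0..2): 1.00000 + 2.07200 + 2.14659 = 5.218592
B = 2.146592/5.218592 = 0.411335

Final: 0.411335


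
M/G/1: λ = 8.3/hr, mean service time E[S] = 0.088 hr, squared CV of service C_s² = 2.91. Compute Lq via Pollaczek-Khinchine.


ρ = λ·E[S] = 8.3·0.088 = 0.7304
Lq = ρ²(1+C_s²)/(2(1−ρ)) = 0.5335·(1+2.91)/(2·0.2696)
= 0.5335·3.9100/0.5392 = 3.86855

Final: 3.86855


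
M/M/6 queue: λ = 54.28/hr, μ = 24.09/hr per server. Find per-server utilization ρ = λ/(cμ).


ρ = λ/(cμ) = 54.28/(6·24.09) = 54.28/144.54 = 0.3755

Final: 0.3755


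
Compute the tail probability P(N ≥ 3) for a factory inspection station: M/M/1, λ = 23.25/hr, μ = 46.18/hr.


ρ = 23.25/46.18 = 0.5035
P(N ≥ n) = ρ^n = 0.5035^3 = 0.127617

Final: 0.127617


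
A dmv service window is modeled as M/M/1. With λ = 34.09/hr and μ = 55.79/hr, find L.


ρ = λ/μ = 34.09/55.79 = 0.6110
L = ρ/(1−ρ) = 0.6110/(1 − 0.6110) = 0.6110/0.3890 = 1.5710

Final: 1.5710


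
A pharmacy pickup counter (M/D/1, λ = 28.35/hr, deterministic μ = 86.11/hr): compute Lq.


ρ = 28.35/86.11 = 0.3292
M/D/1: Lq = ρ²/(2(1−ρ)) = 0.1084/(2·0.6708) = 0.08080

Final: 0.08080


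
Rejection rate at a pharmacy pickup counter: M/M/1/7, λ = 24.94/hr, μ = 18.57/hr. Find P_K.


ρ = λ/μ = 24.94/18.57 = 1.3430
P_K = (1−ρ)ρ^K/(1−ρ^(K+1)) = (-0.3430·7.881190)/(1 − 10.584647)
= -2.703456/-9.584647 = 0.282061

Final: 0.282061


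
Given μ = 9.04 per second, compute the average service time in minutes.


Mean service time = 1/μ = 1/9.04 second = 0.11062 second
In minutes: 0.11062 × 0.0166667 = 0.001844 min

Final: 0.001844 min


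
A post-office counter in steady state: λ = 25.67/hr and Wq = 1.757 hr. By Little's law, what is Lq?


Lq = λWq = 25.67·1.757 = 45.1022

Final: 45.1022


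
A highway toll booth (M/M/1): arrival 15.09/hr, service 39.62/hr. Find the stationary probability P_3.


ρ = 15.09/39.62 = 0.3809
P_n = (1−ρ)·ρ^n = (1 − 0.3809)·0.3809^3 = 0.6191·0.055249 = 0.034206

Final: 0.034206


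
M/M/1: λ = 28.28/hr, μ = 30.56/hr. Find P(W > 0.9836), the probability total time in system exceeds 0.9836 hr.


W ~ Exponential(μ−λ) for M/M/1.
μ − λ = 30.56 − 28.28 = 2.2800
P(W > t) = e^{−(μ−λ)t} = e^{−2.2426} = 0.106181

Final: 0.106181


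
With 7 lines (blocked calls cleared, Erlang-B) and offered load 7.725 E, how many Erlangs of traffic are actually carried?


B(7,7.725) = 0.292418 (Erlang-B)
Carried load = a(1 − B) = 7.725·(1 − 0.292418) = 7.725·0.707582 = 5.4661 E

Final: 5.4661 Erlangs


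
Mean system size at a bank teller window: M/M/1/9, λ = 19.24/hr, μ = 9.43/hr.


ρ = 19.24/9.43 = 2.0403
L = ρ[1 − (K+1)ρ^K + Kρ^(K+1)] / [(1−ρ)(1−ρ^(K+1))]
Numerator: 2.0403·(1 − 10·612.689411 + 9·1250.068321) = 10455.952049
Denominator: (-1.0403)·(-1249.068321) = 1299.401934
L = 10455.952049/1299.401934 = 8.0467

Final: 8.0467


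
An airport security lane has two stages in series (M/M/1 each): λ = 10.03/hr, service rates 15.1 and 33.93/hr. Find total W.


Each node sees arrival rate λ = 10.03/hr (tandem ⇒ throughput preserved).
W₁ = 1/(μ₁−λ) = 1/(15.1−10.03) = 0.19724 hr
W₂ = 1/(μ₂−λ) = 1/(33.93−10.03) = 0.04184 hr
W_total = W₁ + W₂ = 0.19724 + 0.04184 = 0.23908 hr

Final: 0.23908 hr


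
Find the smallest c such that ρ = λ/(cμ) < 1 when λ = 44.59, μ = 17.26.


Stability requires cμ > λ ⇔ c > λ/μ.
λ/μ = 44.59/17.26 = 2.5834
Minimum integer c = ⌊2.5834⌋ + 1 = 3
Check: 3·17.26 = 51.78 > 44.59, while 2·17.26 = 34.52 ≤ 44.59

Final: 3 servers


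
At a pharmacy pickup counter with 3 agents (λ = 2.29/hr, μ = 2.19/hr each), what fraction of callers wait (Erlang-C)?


a = λ/μ = 1.0457; ρ = a/3 = 0.3486
P₀ = 0.346635 (from M/M/c formula)
C(c,a) = [a^c/(c!(1−ρ))]·P₀ = [1.14334/(6·0.6514)]·0.346635
= 0.29251·0.346635 = 0.101395

Final: 0.101395


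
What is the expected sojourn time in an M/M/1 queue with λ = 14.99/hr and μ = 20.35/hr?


W = 1/(μ−λ) = 1/(20.35 − 14.99) = 1/5.36 = 0.1866 hr

Final: 0.1866 hr


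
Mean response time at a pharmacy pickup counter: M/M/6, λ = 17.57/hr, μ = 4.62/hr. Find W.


a = 3.8030; ρ = 0.6338; P₀ = 0.020824
Lq = P₀·a^c·ρ/(c!(1−ρ)²) = 0.41365
Wq = Lq/λ = 0.41365/17.57 = 0.02354 hr
W = Wq + 1/μ = 0.02354 + 0.21645 = 0.23999 hr

Final: 0.23999 hr


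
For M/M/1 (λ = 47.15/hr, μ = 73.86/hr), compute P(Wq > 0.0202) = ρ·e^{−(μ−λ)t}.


ρ = 47.15/73.86 = 0.6384
P(Wq > t) = ρ·e^{−(μ−λ)t} = 0.6384·e^{−0.5395}
= 0.6384·0.583015 = 0.372179

Final: 0.372179


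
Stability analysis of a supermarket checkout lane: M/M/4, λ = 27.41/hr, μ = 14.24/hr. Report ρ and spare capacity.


Total capacity cμ = 4·14.24 = 56.96/hr
ρ = λ/(cμ) = 27.41/56.96 = 0.4812
Stable ⇔ ρ < 1: YES
Spare capacity = cμ − λ = 56.96 − 27.41 = 29.55/hr

Final: ρ = 0.4812; stable; margin = 29.55/hr


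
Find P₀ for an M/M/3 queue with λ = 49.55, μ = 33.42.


a = λ/μ = 49.55/33.42 = 1.4826; ρ = a/c = 0.4942
Σ_{k=0}^{2} a^k/k! (terms k=0..2) = 1.00000 + 1.48265 + 1.09912 = 3.58176
Tail: a^3/(3!(1−ρ)) = 3.25920/(6·0.5058) = 1.07398
P₀ = 1/(3.58176 + 1.07398) = 1/4.65574 = 0.214789

Final: 0.214789


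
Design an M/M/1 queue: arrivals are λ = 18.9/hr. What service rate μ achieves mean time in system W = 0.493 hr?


W = 1/(μ−λ) ⇒ μ − λ = 1/W = 1/0.493 = 2.0284
μ = λ + 1/W = 18.9 + 2.0284 = 20.9284 per hr

Final: 20.9284 /hr


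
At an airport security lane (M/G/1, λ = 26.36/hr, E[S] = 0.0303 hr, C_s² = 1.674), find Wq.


ρ = λ·E[S] = 26.36·0.0303 = 0.7987
E[S²] = E[S]²(1+C_s²) = 0.0303²·(1+1.674) = 0.002455
Wq = λ·E[S²]/(2(1−ρ)) = 26.36·0.002455/(2·0.2013) = 0.16074 hr

Final: 0.16074 hr


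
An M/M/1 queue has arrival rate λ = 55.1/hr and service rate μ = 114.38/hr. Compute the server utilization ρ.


ρ = λ/μ = 55.1/114.38 = 0.4817

Final: 0.4817


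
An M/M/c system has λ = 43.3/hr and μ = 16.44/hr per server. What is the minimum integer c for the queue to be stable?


Stability requires cμ > λ ⇔ c > λ/μ.
λ/μ = 43.3/16.44 = 2.6338
Minimum integer c = ⌊2.6338⌋ + 1 = 3
Check: 3·16.44 = 49.32 > 43.3, while 2·16.44 = 32.88 ≤ 43.3

Final: 3 servers


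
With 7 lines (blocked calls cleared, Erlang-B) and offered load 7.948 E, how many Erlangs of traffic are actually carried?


B(7,7.948) = 0.305222 (Erlang-B)
Carried load = a(1 − B) = 7.948·(1 − 0.305222) = 7.948·0.694778 = 5.5221 E

Final: 5.5221 Erlangs


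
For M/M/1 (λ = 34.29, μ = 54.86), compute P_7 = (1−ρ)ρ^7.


ρ = 34.29/54.86 = 0.6250
P_n = (1−ρ)·ρ^n = (1 − 0.6250)·0.6250^7 = 0.3750·0.037272 = 0.013975

Final: 0.013975


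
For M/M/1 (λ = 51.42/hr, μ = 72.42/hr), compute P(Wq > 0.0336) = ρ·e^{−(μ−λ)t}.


ρ = 51.42/72.42 = 0.7100
P(Wq > t) = ρ·e^{−(μ−λ)t} = 0.7100·e^{−0.7056}
= 0.7100·0.493812 = 0.350619

Final: 0.350619


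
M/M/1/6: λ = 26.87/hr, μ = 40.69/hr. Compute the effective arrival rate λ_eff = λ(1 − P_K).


ρ = 0.6604; P_K = (1−ρ)ρ^6/(1−ρ^7) = 0.029796
λ_eff = λ(1 − P_K) = 26.87·(1 − 0.029796) = 26.87·0.970204 = 26.0694 /hr

Final: 26.0694 /hr


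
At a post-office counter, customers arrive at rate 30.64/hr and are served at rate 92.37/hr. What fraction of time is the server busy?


ρ = λ/μ = 30.64/92.37 = 0.3317

Final: 0.3317


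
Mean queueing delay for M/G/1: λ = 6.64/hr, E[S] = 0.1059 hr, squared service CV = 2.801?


ρ = λ·E[S] = 6.64·0.1059 = 0.7032
E[S²] = E[S]²(1+C_s²) = 0.1059²·(1+2.801) = 0.042627
Wq = λ·E[S²]/(2(1−ρ)) = 6.64·0.042627/(2·0.2968) = 0.47679 hr

Final: 0.47679 hr


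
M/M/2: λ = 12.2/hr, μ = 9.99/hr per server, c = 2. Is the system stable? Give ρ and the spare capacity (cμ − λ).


Total capacity cμ = 2·9.99 = 19.98/hr
ρ = λ/(cμ) = 12.2/19.98 = 0.6106
Stable ⇔ ρ < 1: YES
Spare capacity = cμ − λ = 19.98 − 12.2 = 7.78/hr

Final: ρ = 0.6106; stable; margin = 7.78/hr


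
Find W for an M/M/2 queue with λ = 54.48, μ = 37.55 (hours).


a = 1.4509; ρ = 0.7254; P₀ = 0.159129
Lq = P₀·a^c·ρ/(c!(1−ρ)²) = 1.61166
Wq = Lq/λ = 1.61166/54.48 = 0.02958 hr
W = Wq + 1/μ = 0.02958 + 0.02663 = 0.05621 hr

Final: 0.05621 hr


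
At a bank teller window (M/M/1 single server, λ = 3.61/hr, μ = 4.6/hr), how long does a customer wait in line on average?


ρ = 3.61/4.6 = 0.7848
Wq = ρ/(μ−λ) = 0.7848/(4.6 − 3.61) = 0.7848/0.9900 = 0.7927 hr

Final: 0.7927 hr


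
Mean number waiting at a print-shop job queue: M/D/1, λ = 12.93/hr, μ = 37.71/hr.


ρ = 12.93/37.71 = 0.3429
M/D/1: Lq = ρ²/(2(1−ρ)) = 0.1176/(2·0.6571) = 0.08946

Final: 0.08946


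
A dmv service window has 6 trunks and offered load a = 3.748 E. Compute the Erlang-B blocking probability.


B(c,a) = (a^c/c!) / Σ_{k=0}^{c} a^k/k!
a^6/6! = 3.850038
Σ terms (k=0..6): 1.00000 + 3.74800 + 7.02375 + 8.77501 + 8.22218 + 6.16335 + 3.85004 = 38.782327
B = 3.850038/38.782327 = 0.099273

Final: 0.099273


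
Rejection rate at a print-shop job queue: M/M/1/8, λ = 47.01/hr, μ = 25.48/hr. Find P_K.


ρ = λ/μ = 47.01/25.48 = 1.8450
P_K = (1−ρ)ρ^K/(1−ρ^(K+1)) = (-0.8450·134.253810)/(1 − 247.695118)
= -113.441308/-246.695118 = 0.459844

Final: 0.459844


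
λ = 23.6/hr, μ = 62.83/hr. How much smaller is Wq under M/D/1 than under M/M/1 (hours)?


ρ = 23.6/62.83 = 0.3756
Wq(M/M/1) = ρ/(μ−λ) = 0.3756/39.23 = 0.009575 hr
Wq(M/D/1) = ρ/(2(μ−λ)) = 0.004787 hr
Savings = 0.009575 − 0.004787 = 0.004787 hr

Final: 0.004787 hr


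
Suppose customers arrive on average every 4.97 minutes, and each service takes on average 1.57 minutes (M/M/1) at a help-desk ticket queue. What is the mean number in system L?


λ = 60/4.97 = 12.0724 /hr
μ = 60/1.57 = 38.2166 /hr
ρ = λ/μ = 12.0724/38.2166 = 0.3159
L = ρ/(1−ρ) = 0.3159/0.6841 = 0.4618

Final: 0.4618


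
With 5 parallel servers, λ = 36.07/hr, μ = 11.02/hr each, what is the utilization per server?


ρ = λ/(cμ) = 36.07/(5·11.02) = 36.07/55.10 = 0.6546

Final: 0.6546


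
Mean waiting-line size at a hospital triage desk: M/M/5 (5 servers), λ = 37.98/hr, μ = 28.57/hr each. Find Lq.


a = λ/μ = 1.3294; ρ = a/5 = 0.2659
P₀ = 0.264426
Lq = P₀·a^c·ρ / (c!·(1−ρ)²) = 0.264426·4.15168·0.2659/(120·0.53894)
= 0.004513

Final: 0.004513


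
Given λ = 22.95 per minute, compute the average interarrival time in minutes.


Mean interarrival time = 1/λ = 1/22.95 minute = 0.04357 minute
In minutes: 0.04357 × 1 = 0.04357 min

Final: 0.04357 min


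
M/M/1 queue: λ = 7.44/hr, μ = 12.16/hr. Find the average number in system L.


ρ = λ/μ = 7.44/12.16 = 0.6118
L = ρ/(1−ρ) = 0.6118/(1 − 0.6118) = 0.6118/0.3882 = 1.5763

Final: 1.5763


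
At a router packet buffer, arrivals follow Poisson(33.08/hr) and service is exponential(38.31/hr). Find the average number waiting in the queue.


ρ = 33.08/38.31 = 0.8635
Lq = ρ²/(1−ρ) = 0.7456/0.1365 = 5.4616

Final: 5.4616


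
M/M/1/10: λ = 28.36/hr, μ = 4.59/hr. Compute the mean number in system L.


ρ = 28.36/4.59 = 6.1786
L = ρ[1 − (K+1)ρ^K + Kρ^(K+1)] / [(1−ρ)(1−ρ^(K+1))]
Numerator: 6.1786·(1 − 11·81084045.698340 + 10·500989877.125258) = 25443518580.616337
Denominator: (-5.1786)·(-500989876.125258) = 2594450839.977645
L = 25443518580.616337/2594450839.977645 = 9.8069

Final: 9.8069


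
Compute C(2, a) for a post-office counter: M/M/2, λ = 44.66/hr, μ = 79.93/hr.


a = λ/μ = 0.5587; ρ = a/2 = 0.2794
P₀ = 0.563270 (from M/M/c formula)
C(c,a) = [a^c/(c!(1−ρ))]·P₀ = [0.31219/(2·0.7206)]·0.563270
= 0.21661·0.563270 = 0.122009

Final: 0.122009


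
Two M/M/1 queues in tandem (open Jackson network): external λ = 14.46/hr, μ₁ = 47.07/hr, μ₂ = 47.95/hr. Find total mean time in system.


Each node sees arrival rate λ = 14.46/hr (tandem ⇒ throughput preserved).
W₁ = 1/(μ₁−λ) = 1/(47.07−14.46) = 0.03067 hr
W₂ = 1/(μ₂−λ) = 1/(47.95−14.46) = 0.02986 hr
W_total = W₁ + W₂ = 0.03067 + 0.02986 = 0.06053 hr

Final: 0.06053 hr


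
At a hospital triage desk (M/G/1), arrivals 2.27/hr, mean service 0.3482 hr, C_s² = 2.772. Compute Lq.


ρ = λ·E[S] = 2.27·0.3482 = 0.7904
Lq = ρ²(1+C_s²)/(2(1−ρ)) = 0.6248·(1+2.772)/(2·0.2096)
= 0.6248·3.7720/0.4192 = 5.62197

Final: 5.62197


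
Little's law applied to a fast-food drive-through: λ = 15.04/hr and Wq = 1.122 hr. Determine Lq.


Lq = λWq = 15.04·1.122 = 16.8749

Final: 16.8749


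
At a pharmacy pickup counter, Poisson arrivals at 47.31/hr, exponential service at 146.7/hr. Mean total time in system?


W = 1/(μ−λ) = 1/(146.7 − 47.31) = 1/99.39 = 0.01006 hr

Final: 0.01006 hr


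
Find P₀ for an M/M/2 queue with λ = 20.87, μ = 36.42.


a = λ/μ = 20.87/36.42 = 0.5730; ρ = a/c = 0.2865
Σ_{k=0}^{1} a^k/k! (terms k=0..1) = 1.00000 + 0.57304 = 1.57304
Tail: a^2/(2!(1−ρ)) = 0.32837/(2·0.7135) = 0.23012
P₀ = 1/(1.57304 + 0.23012) = 1/1.80316 = 0.554583

Final: 0.554583


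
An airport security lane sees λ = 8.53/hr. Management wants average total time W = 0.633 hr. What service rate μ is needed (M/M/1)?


W = 1/(μ−λ) ⇒ μ − λ = 1/W = 1/0.633 = 1.5798
μ = λ + 1/W = 8.53 + 1.5798 = 10.1098 per hr

Final: 10.1098 /hr


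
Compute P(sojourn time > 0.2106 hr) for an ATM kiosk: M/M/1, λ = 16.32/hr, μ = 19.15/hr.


W ~ Exponential(μ−λ) for M/M/1.
μ − λ = 19.15 − 16.32 = 2.8300
P(W > t) = e^{−(μ−λ)t} = e^{−0.5960} = 0.551012

Final: 0.551012


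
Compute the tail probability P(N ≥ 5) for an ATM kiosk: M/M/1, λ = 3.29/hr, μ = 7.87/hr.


ρ = 3.29/7.87 = 0.4180
P(N ≥ n) = ρ^n = 0.4180^5 = 0.012767

Final: 0.012767


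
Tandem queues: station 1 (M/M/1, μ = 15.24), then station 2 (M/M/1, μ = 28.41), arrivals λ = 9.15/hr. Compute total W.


Each node sees arrival rate λ = 9.15/hr (tandem ⇒ throughput preserved).
W₁ = 1/(μ₁−λ) = 1/(15.24−9.15) = 0.16420 hr
W₂ = 1/(μ₂−λ) = 1/(28.41−9.15) = 0.05192 hr
W_total = W₁ + W₂ = 0.16420 + 0.05192 = 0.21612 hr

Final: 0.21612 hr


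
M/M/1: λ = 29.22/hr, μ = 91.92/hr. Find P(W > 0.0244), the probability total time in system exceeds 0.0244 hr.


W ~ Exponential(μ−λ) for M/M/1.
μ − λ = 91.92 − 29.22 = 62.7000
P(W > t) = e^{−(μ−λ)t} = e^{−1.5299} = 0.216562

Final: 0.216562


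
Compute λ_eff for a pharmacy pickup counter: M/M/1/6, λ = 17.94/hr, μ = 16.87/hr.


ρ = 1.0634; P_K = (1−ρ)ρ^6/(1−ρ^7) = 0.170508
λ_eff = λ(1 − P_K) = 17.94·(1 − 0.170508) = 17.94·0.829492 = 14.8811 /hr

Final: 14.8811 /hr


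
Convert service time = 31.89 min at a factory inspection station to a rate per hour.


μ = 1/(service time) in consistent units.
1 hour = 60 min, so μ = 60/31.89 = 1.8815 per hour

Final: 1.8815 /hr


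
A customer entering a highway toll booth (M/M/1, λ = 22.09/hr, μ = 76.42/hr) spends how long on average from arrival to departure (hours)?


W = 1/(μ−λ) = 1/(76.42 − 22.09) = 1/54.33 = 0.01841 hr

Final: 0.01841 hr


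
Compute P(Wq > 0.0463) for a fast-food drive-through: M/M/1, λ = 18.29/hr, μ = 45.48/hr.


ρ = 18.29/45.48 = 0.4022
P(Wq > t) = ρ·e^{−(μ−λ)t} = 0.4022·e^{−1.2589}
= 0.4022·0.283967 = 0.114199

Final: 0.114199


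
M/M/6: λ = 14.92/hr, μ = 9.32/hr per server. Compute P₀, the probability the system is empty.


a = λ/μ = 14.92/9.32 = 1.6009; ρ = a/c = 0.2668
Σ_{k=0}^{5} a^k/k! (terms k=0..5) = 1.00000 + 1.60086 + 1.28137 + 0.68377 + 0.27365 + 0.08762 = 4.92727
Tail: a^6/(6!(1−ρ)) = 16.83129/(720·0.7332) = 0.03188
P₀ = 1/(4.92727 + 0.03188) = 1/4.95915 = 0.201647

Final: 0.201647


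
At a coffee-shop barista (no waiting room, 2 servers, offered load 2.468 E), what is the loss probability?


B(c,a) = (a^c/c!) / Σ_{k=0}^{c} a^k/k!
a^2/2! = 3.045512
Σ terms (k=0..2): 1.00000 + 2.46800 + 3.04551 = 6.513512
B = 3.045512/6.513512 = 0.467568

Final: 0.467568


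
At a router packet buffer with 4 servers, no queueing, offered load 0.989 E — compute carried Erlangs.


B(4,0.989) = 0.014879 (Erlang-B)
Carried load = a(1 − B) = 0.989·(1 − 0.014879) = 0.989·0.985121 = 0.9743 E

Final: 0.9743 Erlangs


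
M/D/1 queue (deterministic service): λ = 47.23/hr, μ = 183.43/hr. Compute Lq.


ρ = 47.23/183.43 = 0.2575
M/D/1: Lq = ρ²/(2(1−ρ)) = 0.06630/(2·0.7425) = 0.04464

Final: 0.04464


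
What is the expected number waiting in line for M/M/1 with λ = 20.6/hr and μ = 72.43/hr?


ρ = 20.6/72.43 = 0.2844
Lq = ρ²/(1−ρ) = 0.08089/0.7156 = 0.1130

Final: 0.1130


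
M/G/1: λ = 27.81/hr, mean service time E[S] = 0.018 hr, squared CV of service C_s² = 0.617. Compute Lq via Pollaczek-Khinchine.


ρ = λ·E[S] = 27.81·0.018 = 0.5006
Lq = ρ²(1+C_s²)/(2(1−ρ)) = 0.2506·(1+0.617)/(2·0.4994)
= 0.2506·1.6170/0.9988 = 0.40566

Final: 0.40566


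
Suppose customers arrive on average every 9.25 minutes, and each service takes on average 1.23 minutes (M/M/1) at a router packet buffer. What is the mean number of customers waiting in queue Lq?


λ = 60/9.25 = 6.4865 /hr
μ = 60/1.23 = 48.7805 /hr
ρ = λ/μ = 6.4865/48.7805 = 0.1330
Lq = ρ²/(1−ρ) = 0.01768/0.8670 = 0.02039

Final: 0.02039


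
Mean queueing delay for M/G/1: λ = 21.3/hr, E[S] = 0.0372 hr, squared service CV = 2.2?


ρ = λ·E[S] = 21.3·0.0372 = 0.7924
E[S²] = E[S]²(1+C_s²) = 0.0372²·(1+2.2) = 0.004428
Wq = λ·E[S²]/(2(1−ρ)) = 21.3·0.004428/(2·0.2076) = 0.22713 hr

Final: 0.22713 hr


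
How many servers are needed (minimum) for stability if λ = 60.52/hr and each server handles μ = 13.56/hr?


Stability requires cμ > λ ⇔ c > λ/μ.
λ/μ = 60.52/13.56 = 4.4631
Minimum integer c = ⌊4.4631⌋ + 1 = 5
Check: 5·13.56 = 67.80 > 60.52, while 4·13.56 = 54.24 ≤ 60.52

Final: 5 servers


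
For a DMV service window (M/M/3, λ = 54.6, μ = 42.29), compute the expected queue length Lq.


a = λ/μ = 1.2911; ρ = a/3 = 0.4304
P₀ = 0.266368
Lq = P₀·a^c·ρ / (c!·(1−ρ)²) = 0.266368·2.15211·0.4304/(6·0.32449)
= 0.12672

Final: 0.12672


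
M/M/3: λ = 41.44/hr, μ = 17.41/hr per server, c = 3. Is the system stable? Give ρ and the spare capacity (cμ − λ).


Total capacity cμ = 3·17.41 = 52.23/hr
ρ = λ/(cμ) = 41.44/52.23 = 0.7934
Stable ⇔ ρ < 1: YES
Spare capacity = cμ − λ = 52.23 − 41.44 = 10.79/hr

Final: ρ = 0.7934; stable; margin = 10.79/hr
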